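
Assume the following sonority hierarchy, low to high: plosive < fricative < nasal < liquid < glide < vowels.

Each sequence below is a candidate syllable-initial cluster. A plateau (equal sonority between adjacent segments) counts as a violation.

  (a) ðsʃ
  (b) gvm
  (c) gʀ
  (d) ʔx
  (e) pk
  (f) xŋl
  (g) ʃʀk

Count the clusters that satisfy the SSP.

(a) sonority 2-2-2: ill-formed.
(b) sonority 1-2-3: well-formed.
(c) sonority 1-4: well-formed.
(d) sonority 1-2: well-formed.
(e) sonority 1-1: ill-formed.
(f) sonority 2-3-4: well-formed.
(g) sonority 2-4-1: ill-formed.

4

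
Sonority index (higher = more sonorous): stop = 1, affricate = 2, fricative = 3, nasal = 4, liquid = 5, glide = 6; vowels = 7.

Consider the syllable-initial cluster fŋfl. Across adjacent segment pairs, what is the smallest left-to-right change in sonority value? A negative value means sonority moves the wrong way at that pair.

/f/ — fricative, sonority 3.
/ŋ/ — nasal, sonority 4.
/f/ — fricative, sonority 3.
/l/ — liquid, sonority 5.
/f/→/ŋ/: change +1.
/ŋ/→/f/: change -1.
/f/→/l/: change +2.
Minimum = -1.

-1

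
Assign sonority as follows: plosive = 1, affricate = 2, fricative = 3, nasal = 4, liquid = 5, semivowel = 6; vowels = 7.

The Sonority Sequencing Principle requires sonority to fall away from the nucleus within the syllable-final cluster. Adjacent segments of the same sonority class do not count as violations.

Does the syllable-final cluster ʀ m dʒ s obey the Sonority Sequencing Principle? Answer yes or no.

no

/ʀ/ is a liquid (sonority 5).
/m/ is a nasal (sonority 4).
/dʒ/ is an affricate (sonority 2).
/s/ is a fricative (sonority 3).
The profile is 5-4-2-3. Between /dʒ/ (2) and /s/ (3) sonority does not fall, so the cluster violates the SSP.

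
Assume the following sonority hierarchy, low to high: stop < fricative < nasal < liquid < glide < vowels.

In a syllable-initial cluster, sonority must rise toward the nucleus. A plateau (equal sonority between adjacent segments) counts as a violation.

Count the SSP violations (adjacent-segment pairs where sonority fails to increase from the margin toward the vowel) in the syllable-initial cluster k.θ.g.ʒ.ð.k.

/k/ is a stop (sonority 1).
/θ/ is a fricative (sonority 2).
/g/ is a stop (sonority 1).
/ʒ/ is a fricative (sonority 2).
/ð/ is a fricative (sonority 2).
/k/ is a stop (sonority 1).
/k/→/θ/: 1→2 (rises) — ok.
/θ/→/g/: 2→1 (does not rise) — violation.
/g/→/ʒ/: 1→2 (rises) — ok.
/ʒ/→/ð/: 2→2 (plateau) — violation.
/ð/→/k/: 2→1 (does not rise) — violation.

3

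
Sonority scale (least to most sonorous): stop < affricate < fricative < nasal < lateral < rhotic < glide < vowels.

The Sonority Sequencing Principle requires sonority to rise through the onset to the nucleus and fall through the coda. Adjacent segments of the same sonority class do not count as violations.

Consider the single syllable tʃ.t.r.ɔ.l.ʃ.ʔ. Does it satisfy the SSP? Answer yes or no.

Onset: /tʃ/ is an affricate (sonority 2), /t/ is a stop (sonority 1), /r/ is a rhotic (sonority 6); then the nucleus /ɔ/ (sonority 8).
Onset profile 2-1-6-8 — does not rise throughout.
Coda: /l/ is a lateral (sonority 5), /ʃ/ is a fricative (sonority 3), /ʔ/ is a stop (sonority 1).
Coda profile 8-5-3-1 — falls from the nucleus.

no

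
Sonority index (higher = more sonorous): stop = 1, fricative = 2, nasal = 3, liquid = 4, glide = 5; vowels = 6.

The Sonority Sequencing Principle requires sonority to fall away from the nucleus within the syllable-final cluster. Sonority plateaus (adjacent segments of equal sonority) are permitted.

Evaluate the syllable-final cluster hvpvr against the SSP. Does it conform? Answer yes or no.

no

/h/ — fricative, sonority 2.
/v/ — fricative, sonority 2.
/p/ — stop, sonority 1.
/v/ — fricative, sonority 2.
/r/ — liquid, sonority 4.
The profile is 2-2-1-2-4. Between /p/ (1) and /v/ (2) sonority does not fall, so the cluster violates the SSP.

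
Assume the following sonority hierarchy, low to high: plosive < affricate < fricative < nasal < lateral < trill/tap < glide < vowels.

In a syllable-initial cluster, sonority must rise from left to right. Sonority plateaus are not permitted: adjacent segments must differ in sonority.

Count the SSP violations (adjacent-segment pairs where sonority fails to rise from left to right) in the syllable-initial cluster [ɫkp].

2

/ɫ/ — lateral, sonority 5.
/k/ — plosive, sonority 1.
/p/ — plosive, sonority 1.
/ɫ/→/k/: 5→1 (does not rise) — violation.
/k/→/p/: 1→1 (plateau) — violation.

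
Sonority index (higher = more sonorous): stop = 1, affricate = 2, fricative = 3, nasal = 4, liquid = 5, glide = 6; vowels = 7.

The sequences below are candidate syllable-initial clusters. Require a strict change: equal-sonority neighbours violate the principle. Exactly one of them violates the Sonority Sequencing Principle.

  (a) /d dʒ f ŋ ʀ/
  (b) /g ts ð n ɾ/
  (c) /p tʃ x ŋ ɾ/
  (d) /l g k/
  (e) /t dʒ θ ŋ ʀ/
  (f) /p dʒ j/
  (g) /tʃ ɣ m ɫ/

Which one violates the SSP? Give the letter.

d

(a) sonority 1-2-3-4-5: well-formed.
(b) sonority 1-2-3-4-5: well-formed.
(c) sonority 1-2-3-4-5: well-formed.
(d) sonority 5-1-1: ill-formed.
(e) sonority 1-2-3-4-5: well-formed.
(f) sonority 1-2-6: well-formed.
(g) sonority 2-3-4-5: well-formed.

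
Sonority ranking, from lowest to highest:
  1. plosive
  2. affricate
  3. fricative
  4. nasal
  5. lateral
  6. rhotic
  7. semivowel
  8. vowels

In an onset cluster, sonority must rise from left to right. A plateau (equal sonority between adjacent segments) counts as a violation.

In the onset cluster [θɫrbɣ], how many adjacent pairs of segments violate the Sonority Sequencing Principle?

/θ/ is a fricative (sonority 3).
/ɫ/ is a lateral (sonority 5).
/r/ is a rhotic (sonority 6).
/b/ is a plosive (sonority 1).
/ɣ/ is a fricative (sonority 3).
/θ/→/ɫ/: 3→5 (rises) — ok.
/ɫ/→/r/: 5→6 (rises) — ok.
/r/→/b/: 6→1 (does not rise) — violation.
/b/→/ɣ/: 1→3 (rises) — ok.

1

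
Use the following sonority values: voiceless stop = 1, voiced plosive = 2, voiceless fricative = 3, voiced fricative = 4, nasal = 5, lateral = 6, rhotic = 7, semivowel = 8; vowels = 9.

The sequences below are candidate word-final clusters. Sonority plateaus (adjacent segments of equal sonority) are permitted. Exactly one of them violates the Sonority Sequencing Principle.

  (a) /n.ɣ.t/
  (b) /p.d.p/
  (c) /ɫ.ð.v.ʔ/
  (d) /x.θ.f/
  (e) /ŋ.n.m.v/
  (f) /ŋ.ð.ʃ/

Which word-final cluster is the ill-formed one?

(a) /n.ɣ.t/: profile 5-4-1 — obeys.
(b) /p.d.p/: profile 1-2-1 — violates.
(c) /ɫ.ð.v.ʔ/: profile 6-4-4-1 — obeys.
(d) /x.θ.f/: profile 3-3-3 — obeys.
(e) /ŋ.n.m.v/: profile 5-5-5-4 — obeys.
(f) /ŋ.ð.ʃ/: profile 5-4-3 — obeys.

b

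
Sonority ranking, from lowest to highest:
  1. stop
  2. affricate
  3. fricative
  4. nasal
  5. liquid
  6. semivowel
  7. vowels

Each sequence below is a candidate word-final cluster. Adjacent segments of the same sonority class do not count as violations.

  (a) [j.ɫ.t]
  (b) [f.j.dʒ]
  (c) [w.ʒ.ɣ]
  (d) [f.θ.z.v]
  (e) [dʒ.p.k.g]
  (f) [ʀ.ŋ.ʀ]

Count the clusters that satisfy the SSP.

4

(a) [j.ɫ.t]: profile 6-5-1 — obeys.
(b) [f.j.dʒ]: profile 3-6-2 — violates.
(c) [w.ʒ.ɣ]: profile 6-3-3 — obeys.
(d) [f.θ.z.v]: profile 3-3-3-3 — obeys.
(e) [dʒ.p.k.g]: profile 2-1-1-1 — obeys.
(f) [ʀ.ŋ.ʀ]: profile 5-4-5 — violates.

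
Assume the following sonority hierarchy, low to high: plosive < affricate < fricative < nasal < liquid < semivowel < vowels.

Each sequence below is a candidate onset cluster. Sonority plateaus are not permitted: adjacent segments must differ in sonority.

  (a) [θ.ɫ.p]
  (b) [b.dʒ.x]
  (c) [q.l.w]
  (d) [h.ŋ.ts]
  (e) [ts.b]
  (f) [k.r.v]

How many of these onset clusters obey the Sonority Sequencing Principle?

(a) [θ.ɫ.p]: profile 3-5-1 — violates.
(b) [b.dʒ.x]: profile 1-2-3 — obeys.
(c) [q.l.w]: profile 1-5-6 — obeys.
(d) [h.ŋ.ts]: profile 3-4-2 — violates.
(e) [ts.b]: profile 2-1 — violates.
(f) [k.r.v]: profile 1-5-3 — violates.

2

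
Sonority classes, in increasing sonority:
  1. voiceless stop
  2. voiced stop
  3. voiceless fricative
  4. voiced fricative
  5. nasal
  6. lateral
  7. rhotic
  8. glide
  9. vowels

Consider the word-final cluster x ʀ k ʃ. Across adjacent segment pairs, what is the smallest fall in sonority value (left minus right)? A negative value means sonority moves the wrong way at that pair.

/x/ — voiceless fricative, sonority 3.
/ʀ/ — rhotic, sonority 7.
/k/ — voiceless stop, sonority 1.
/ʃ/ — voiceless fricative, sonority 3.
/x/→/ʀ/: change -4.
/ʀ/→/k/: change +6.
/k/→/ʃ/: change -2.
Minimum = -4.

-4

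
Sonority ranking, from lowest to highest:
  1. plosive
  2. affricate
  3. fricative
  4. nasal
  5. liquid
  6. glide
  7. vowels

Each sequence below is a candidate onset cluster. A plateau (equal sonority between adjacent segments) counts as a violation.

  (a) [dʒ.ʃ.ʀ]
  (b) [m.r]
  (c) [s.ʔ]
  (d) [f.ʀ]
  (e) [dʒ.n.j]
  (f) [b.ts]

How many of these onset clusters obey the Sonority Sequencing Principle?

5

(a) sonority 2-3-5: well-formed.
(b) sonority 4-5: well-formed.
(c) sonority 3-1: ill-formed.
(d) sonority 3-5: well-formed.
(e) sonority 2-4-6: well-formed.
(f) sonority 1-2: well-formed.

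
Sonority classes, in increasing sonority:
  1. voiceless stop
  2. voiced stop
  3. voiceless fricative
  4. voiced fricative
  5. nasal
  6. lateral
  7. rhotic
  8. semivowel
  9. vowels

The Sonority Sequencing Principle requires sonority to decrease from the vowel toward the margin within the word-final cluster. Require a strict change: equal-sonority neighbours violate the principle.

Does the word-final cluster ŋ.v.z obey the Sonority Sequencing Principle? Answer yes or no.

no

/ŋ/ — nasal, sonority 5.
/v/ — voiced fricative, sonority 4.
/z/ — voiced fricative, sonority 4.
The profile is 5-4-4. Between /v/ (4) and /z/ (4) sonority does not fall, so the cluster violates the SSP.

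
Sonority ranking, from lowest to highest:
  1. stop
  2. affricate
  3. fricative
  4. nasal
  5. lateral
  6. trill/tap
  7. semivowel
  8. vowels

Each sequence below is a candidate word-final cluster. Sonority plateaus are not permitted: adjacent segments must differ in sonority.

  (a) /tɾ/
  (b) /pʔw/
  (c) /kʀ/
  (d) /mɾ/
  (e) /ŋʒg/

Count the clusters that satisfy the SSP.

1

(a) 1-6 → violates
(b) 1-1-7 → violates
(c) 1-6 → violates
(d) 4-6 → violates
(e) 4-3-1 → obeys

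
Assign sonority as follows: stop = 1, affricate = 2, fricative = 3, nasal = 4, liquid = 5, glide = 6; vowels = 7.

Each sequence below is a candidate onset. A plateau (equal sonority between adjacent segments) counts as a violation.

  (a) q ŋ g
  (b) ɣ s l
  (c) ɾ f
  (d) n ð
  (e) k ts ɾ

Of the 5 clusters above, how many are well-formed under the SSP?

1

(a) q ŋ g: profile 1-4-1 — violates.
(b) ɣ s l: profile 3-3-5 — violates.
(c) ɾ f: profile 5-3 — violates.
(d) n ð: profile 4-3 — violates.
(e) k ts ɾ: profile 1-2-5 — obeys.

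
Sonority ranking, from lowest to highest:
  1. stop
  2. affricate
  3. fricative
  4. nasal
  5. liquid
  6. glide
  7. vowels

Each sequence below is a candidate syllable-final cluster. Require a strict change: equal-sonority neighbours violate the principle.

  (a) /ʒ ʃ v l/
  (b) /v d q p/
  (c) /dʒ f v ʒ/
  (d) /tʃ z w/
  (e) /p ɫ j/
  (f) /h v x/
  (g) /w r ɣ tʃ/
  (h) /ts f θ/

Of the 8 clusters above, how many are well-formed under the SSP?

1

(a) sonority 3-3-3-5: ill-formed.
(b) sonority 3-1-1-1: ill-formed.
(c) sonority 2-3-3-3: ill-formed.
(d) sonority 2-3-6: ill-formed.
(e) sonority 1-5-6: ill-formed.
(f) sonority 3-3-3: ill-formed.
(g) sonority 6-5-3-2: well-formed.
(h) sonority 2-3-3: ill-formed.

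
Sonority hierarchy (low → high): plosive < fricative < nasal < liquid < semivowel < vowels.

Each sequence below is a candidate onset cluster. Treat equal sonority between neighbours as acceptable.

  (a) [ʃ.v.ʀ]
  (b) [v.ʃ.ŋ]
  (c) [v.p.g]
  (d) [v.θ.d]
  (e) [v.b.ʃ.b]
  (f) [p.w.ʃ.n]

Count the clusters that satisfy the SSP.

(a) sonority 2-2-4: well-formed.
(b) sonority 2-2-3: well-formed.
(c) sonority 2-1-1: ill-formed.
(d) sonority 2-2-1: ill-formed.
(e) sonority 2-1-2-1: ill-formed.
(f) sonority 1-5-2-3: ill-formed.

2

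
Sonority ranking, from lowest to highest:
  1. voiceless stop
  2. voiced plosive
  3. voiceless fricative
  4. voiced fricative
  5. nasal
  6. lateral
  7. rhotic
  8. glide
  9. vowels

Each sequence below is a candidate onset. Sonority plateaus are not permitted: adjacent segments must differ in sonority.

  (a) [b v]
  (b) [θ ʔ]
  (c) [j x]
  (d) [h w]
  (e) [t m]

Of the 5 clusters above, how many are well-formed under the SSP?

(a) [b v]: profile 2-4 — obeys.
(b) [θ ʔ]: profile 3-1 — violates.
(c) [j x]: profile 8-3 — violates.
(d) [h w]: profile 3-8 — obeys.
(e) [t m]: profile 1-5 — obeys.

3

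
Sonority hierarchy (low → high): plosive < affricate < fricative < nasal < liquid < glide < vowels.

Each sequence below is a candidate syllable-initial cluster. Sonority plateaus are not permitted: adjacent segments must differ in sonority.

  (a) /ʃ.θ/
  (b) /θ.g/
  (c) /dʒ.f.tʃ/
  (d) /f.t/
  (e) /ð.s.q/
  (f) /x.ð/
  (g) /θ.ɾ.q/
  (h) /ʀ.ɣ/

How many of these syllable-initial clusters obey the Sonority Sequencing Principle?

(a) /ʃ.θ/: profile 3-3 — violates.
(b) /θ.g/: profile 3-1 — violates.
(c) /dʒ.f.tʃ/: profile 2-3-2 — violates.
(d) /f.t/: profile 3-1 — violates.
(e) /ð.s.q/: profile 3-3-1 — violates.
(f) /x.ð/: profile 3-3 — violates.
(g) /θ.ɾ.q/: profile 3-5-1 — violates.
(h) /ʀ.ɣ/: profile 5-3 — violates.

0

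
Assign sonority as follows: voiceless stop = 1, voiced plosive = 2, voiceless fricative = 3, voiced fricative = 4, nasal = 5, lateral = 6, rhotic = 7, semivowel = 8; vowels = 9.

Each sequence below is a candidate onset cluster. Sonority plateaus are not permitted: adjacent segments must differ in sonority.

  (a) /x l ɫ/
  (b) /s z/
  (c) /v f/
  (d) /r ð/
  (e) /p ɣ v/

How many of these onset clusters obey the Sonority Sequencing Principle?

(a) 3-6-6 → violates
(b) 3-4 → obeys
(c) 4-3 → violates
(d) 7-4 → violates
(e) 1-4-4 → violates

1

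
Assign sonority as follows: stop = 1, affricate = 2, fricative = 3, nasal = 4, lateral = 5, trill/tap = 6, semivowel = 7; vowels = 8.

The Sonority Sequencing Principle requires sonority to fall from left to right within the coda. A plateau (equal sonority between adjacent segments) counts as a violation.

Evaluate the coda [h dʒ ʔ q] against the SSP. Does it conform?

/h/: fricative = 3.
/dʒ/: affricate = 2.
/ʔ/: stop = 1.
/q/: stop = 1.
The profile is 3-2-1-1. Between /ʔ/ (1) and /q/ (1) sonority does not fall, so the cluster violates the SSP.

no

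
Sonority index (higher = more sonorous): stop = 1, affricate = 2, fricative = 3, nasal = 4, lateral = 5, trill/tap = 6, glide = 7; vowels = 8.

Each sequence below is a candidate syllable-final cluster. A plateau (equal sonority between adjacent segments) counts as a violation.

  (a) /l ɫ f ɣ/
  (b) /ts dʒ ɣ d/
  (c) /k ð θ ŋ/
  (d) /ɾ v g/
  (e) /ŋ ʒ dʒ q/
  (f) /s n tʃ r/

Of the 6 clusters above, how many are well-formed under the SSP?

2

(a) sonority 5-5-3-3: ill-formed.
(b) sonority 2-2-3-1: ill-formed.
(c) sonority 1-3-3-4: ill-formed.
(d) sonority 6-3-1: well-formed.
(e) sonority 4-3-2-1: well-formed.
(f) sonority 3-4-2-6: ill-formed.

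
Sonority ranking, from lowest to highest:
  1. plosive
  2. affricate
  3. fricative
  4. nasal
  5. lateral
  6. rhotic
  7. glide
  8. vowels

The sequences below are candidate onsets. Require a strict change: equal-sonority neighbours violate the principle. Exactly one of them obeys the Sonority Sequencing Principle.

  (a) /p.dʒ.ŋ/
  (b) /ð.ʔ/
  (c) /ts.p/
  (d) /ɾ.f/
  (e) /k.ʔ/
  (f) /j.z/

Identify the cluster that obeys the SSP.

a

(a) 1-2-4 → obeys
(b) 3-1 → violates
(c) 2-1 → violates
(d) 6-3 → violates
(e) 1-1 → violates
(f) 7-3 → violates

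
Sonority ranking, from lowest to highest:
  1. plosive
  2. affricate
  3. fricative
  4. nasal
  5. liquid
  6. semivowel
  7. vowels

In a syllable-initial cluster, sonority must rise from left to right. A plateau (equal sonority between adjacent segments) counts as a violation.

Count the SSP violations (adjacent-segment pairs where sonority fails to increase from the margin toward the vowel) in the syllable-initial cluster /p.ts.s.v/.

1

/p/ is a plosive (sonority 1).
/ts/ is an affricate (sonority 2).
/s/ is a fricative (sonority 3).
/v/ is a fricative (sonority 3).
/p/→/ts/: 1→2 (rises) — ok.
/ts/→/s/: 2→3 (rises) — ok.
/s/→/v/: 3→3 (plateau) — violation.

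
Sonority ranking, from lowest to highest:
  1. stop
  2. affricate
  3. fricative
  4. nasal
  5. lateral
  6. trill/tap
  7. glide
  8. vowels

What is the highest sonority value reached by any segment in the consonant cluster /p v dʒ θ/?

/p/: stop = 1.
/v/: fricative = 3.
/dʒ/: affricate = 2.
/θ/: fricative = 3.
The maximum is 3.

3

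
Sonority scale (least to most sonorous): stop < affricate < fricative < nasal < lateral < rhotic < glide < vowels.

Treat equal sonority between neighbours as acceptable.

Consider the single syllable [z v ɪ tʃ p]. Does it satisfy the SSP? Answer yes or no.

Onset: /z/ is a fricative (sonority 3), /v/ is a fricative (sonority 3); then the nucleus /ɪ/ (sonority 8).
Onset profile 3-3-8 — rises to the nucleus.
Coda: /tʃ/ is an affricate (sonority 2), /p/ is a stop (sonority 1).
Coda profile 8-2-1 — falls from the nucleus.

yes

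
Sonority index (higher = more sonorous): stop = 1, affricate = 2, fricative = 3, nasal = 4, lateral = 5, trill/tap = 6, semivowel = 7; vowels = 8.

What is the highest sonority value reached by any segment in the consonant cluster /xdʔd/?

3

/x/ is a fricative (sonority 3).
/d/ is a stop (sonority 1).
/ʔ/ is a stop (sonority 1).
/d/ is a stop (sonority 1).
The maximum is 3.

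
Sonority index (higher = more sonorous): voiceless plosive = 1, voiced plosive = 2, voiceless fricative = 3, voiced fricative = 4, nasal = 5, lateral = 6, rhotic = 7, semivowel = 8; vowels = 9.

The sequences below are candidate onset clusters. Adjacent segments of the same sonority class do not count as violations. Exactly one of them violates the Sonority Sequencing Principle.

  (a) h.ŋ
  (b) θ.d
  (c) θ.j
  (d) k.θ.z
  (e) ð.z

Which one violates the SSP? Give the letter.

b

(a) 3-5 → obeys
(b) 3-2 → violates
(c) 3-8 → obeys
(d) 1-3-4 → obeys
(e) 4-4 → obeys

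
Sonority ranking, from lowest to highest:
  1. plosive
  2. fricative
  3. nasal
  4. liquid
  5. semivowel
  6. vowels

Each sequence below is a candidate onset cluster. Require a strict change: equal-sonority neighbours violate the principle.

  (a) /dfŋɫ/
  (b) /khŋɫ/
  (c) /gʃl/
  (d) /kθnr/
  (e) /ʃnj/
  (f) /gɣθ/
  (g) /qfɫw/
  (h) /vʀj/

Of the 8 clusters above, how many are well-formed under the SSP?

(a) 1-2-3-4 → obeys
(b) 1-2-3-4 → obeys
(c) 1-2-4 → obeys
(d) 1-2-3-4 → obeys
(e) 2-3-5 → obeys
(f) 1-2-2 → violates
(g) 1-2-4-5 → obeys
(h) 2-4-5 → obeys

7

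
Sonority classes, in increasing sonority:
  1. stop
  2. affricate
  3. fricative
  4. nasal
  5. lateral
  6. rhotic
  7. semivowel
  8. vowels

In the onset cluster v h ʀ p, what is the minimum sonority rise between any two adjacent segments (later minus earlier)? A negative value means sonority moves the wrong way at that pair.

-5

/v/ is a fricative (sonority 3).
/h/ is a fricative (sonority 3).
/ʀ/ is a rhotic (sonority 6).
/p/ is a stop (sonority 1).
/v/→/h/: change +0.
/h/→/ʀ/: change +3.
/ʀ/→/p/: change -5.
Minimum = -5.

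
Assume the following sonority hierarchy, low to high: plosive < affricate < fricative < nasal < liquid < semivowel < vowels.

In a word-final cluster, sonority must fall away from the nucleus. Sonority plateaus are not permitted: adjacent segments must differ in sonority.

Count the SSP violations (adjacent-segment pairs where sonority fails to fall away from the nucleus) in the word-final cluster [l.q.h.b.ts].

2

/l/ is a liquid (sonority 5).
/q/ is a plosive (sonority 1).
/h/ is a fricative (sonority 3).
/b/ is a plosive (sonority 1).
/ts/ is an affricate (sonority 2).
/l/→/q/: 5→1 (falls) — ok.
/q/→/h/: 1→3 (does not fall) — violation.
/h/→/b/: 3→1 (falls) — ok.
/b/→/ts/: 1→2 (does not fall) — violation.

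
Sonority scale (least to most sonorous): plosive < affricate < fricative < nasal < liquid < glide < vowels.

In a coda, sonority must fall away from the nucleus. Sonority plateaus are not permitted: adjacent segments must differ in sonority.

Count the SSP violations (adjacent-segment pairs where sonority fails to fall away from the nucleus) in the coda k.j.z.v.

2

/k/ is a plosive (sonority 1).
/j/ is a glide (sonority 6).
/z/ is a fricative (sonority 3).
/v/ is a fricative (sonority 3).
/k/→/j/: 1→6 (does not fall) — violation.
/j/→/z/: 6→3 (falls) — ok.
/z/→/v/: 3→3 (plateau) — violation.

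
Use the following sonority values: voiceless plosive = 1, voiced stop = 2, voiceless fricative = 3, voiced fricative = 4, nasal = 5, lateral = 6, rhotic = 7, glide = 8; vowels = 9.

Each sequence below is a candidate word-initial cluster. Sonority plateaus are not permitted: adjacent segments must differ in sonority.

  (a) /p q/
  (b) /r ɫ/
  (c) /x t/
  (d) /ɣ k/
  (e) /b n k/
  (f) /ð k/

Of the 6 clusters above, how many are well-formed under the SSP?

0

(a) sonority 1-1: ill-formed.
(b) sonority 7-6: ill-formed.
(c) sonority 3-1: ill-formed.
(d) sonority 4-1: ill-formed.
(e) sonority 2-5-1: ill-formed.
(f) sonority 4-1: ill-formed.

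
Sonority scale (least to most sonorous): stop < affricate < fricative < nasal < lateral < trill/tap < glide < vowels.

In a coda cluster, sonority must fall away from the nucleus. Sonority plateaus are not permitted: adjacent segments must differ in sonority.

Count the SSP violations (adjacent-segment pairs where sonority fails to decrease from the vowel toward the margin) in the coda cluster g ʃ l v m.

/g/ is a stop (sonority 1).
/ʃ/ is a fricative (sonority 3).
/l/ is a lateral (sonority 5).
/v/ is a fricative (sonority 3).
/m/ is a nasal (sonority 4).
/g/→/ʃ/: 1→3 (does not fall) — violation.
/ʃ/→/l/: 3→5 (does not fall) — violation.
/l/→/v/: 5→3 (falls) — ok.
/v/→/m/: 3→4 (does not fall) — violation.

3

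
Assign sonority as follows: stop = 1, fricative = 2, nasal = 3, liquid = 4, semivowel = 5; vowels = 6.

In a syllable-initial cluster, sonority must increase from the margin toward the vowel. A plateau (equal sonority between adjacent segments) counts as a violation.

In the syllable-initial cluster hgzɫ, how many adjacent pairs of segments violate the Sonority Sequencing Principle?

/h/ is a fricative (sonority 2).
/g/ is a stop (sonority 1).
/z/ is a fricative (sonority 2).
/ɫ/ is a liquid (sonority 4).
/h/→/g/: 2→1 (does not rise) — violation.
/g/→/z/: 1→2 (rises) — ok.
/z/→/ɫ/: 2→4 (rises) — ok.

1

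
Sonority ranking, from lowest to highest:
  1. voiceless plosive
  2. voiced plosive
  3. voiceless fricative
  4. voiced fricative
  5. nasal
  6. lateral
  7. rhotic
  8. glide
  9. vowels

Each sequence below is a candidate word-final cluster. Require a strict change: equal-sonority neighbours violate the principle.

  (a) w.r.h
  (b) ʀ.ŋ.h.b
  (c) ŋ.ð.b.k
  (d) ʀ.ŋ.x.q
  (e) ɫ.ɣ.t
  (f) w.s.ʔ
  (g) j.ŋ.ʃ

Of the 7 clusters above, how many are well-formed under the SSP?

7

(a) 8-7-3 → obeys
(b) 7-5-3-2 → obeys
(c) 5-4-2-1 → obeys
(d) 7-5-3-1 → obeys
(e) 6-4-1 → obeys
(f) 8-3-1 → obeys
(g) 8-5-3 → obeys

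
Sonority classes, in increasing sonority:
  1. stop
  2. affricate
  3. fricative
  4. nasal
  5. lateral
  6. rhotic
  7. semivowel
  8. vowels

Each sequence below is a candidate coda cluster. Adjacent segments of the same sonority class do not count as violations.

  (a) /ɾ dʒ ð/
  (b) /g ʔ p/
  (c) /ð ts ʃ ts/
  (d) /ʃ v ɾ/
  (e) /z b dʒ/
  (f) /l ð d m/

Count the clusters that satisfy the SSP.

(a) 6-2-3 → violates
(b) 1-1-1 → obeys
(c) 3-2-3-2 → violates
(d) 3-3-6 → violates
(e) 3-1-2 → violates
(f) 5-3-1-4 → violates

1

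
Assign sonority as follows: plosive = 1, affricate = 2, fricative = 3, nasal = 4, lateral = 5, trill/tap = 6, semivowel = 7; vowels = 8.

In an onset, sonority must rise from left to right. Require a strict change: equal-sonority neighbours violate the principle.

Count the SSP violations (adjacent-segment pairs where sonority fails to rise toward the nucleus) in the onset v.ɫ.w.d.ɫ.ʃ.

/v/ is a fricative (sonority 3).
/ɫ/ is a lateral (sonority 5).
/w/ is a semivowel (sonority 7).
/d/ is a plosive (sonority 1).
/ɫ/ is a lateral (sonority 5).
/ʃ/ is a fricative (sonority 3).
/v/→/ɫ/: 3→5 (rises) — ok.
/ɫ/→/w/: 5→7 (rises) — ok.
/w/→/d/: 7→1 (does not rise) — violation.
/d/→/ɫ/: 1→5 (rises) — ok.
/ɫ/→/ʃ/: 5→3 (does not rise) — violation.

2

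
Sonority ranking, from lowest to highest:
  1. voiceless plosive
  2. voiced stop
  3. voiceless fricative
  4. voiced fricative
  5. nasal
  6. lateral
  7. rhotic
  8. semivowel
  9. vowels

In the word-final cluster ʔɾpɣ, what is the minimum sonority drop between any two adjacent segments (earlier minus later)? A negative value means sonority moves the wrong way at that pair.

-6

/ʔ/: voiceless plosive = 1.
/ɾ/: rhotic = 7.
/p/: voiceless plosive = 1.
/ɣ/: voiced fricative = 4.
/ʔ/→/ɾ/: change -6.
/ɾ/→/p/: change +6.
/p/→/ɣ/: change -3.
Minimum = -6.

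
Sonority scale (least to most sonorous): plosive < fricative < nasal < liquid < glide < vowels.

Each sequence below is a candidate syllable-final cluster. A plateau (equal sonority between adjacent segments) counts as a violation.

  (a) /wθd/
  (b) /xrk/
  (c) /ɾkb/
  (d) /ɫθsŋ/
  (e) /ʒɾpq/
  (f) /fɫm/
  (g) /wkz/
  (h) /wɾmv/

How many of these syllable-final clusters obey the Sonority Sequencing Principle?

2

(a) 5-2-1 → obeys
(b) 2-4-1 → violates
(c) 4-1-1 → violates
(d) 4-2-2-3 → violates
(e) 2-4-1-1 → violates
(f) 2-4-3 → violates
(g) 5-1-2 → violates
(h) 5-4-3-2 → obeys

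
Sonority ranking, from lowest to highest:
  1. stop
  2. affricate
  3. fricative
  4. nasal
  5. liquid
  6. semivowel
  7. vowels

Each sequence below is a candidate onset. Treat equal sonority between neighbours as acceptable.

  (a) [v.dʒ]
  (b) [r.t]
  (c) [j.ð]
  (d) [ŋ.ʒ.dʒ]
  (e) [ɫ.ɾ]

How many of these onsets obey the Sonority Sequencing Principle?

1

(a) sonority 3-2: ill-formed.
(b) sonority 5-1: ill-formed.
(c) sonority 6-3: ill-formed.
(d) sonority 4-3-2: ill-formed.
(e) sonority 5-5: well-formed.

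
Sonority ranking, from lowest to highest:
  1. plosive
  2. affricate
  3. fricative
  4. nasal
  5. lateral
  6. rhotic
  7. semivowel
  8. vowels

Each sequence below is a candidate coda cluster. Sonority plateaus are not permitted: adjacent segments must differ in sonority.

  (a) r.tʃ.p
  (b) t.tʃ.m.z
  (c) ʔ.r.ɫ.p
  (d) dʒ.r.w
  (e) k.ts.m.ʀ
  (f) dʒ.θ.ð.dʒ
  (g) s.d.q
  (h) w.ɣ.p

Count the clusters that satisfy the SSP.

2

(a) sonority 6-2-1: well-formed.
(b) sonority 1-2-4-3: ill-formed.
(c) sonority 1-6-5-1: ill-formed.
(d) sonority 2-6-7: ill-formed.
(e) sonority 1-2-4-6: ill-formed.
(f) sonority 2-3-3-2: ill-formed.
(g) sonority 3-1-1: ill-formed.
(h) sonority 7-3-1: well-formed.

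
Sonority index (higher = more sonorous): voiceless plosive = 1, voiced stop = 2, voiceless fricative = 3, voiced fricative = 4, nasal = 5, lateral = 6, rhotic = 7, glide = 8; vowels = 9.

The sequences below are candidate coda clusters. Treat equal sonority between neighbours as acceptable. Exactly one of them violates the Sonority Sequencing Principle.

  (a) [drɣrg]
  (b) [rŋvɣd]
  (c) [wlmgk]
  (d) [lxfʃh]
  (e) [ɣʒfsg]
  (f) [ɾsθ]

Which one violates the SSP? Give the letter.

(a) 2-7-4-7-2 → violates
(b) 7-5-4-4-2 → obeys
(c) 8-6-5-2-1 → obeys
(d) 6-3-3-3-3 → obeys
(e) 4-4-3-3-2 → obeys
(f) 7-3-3 → obeys

a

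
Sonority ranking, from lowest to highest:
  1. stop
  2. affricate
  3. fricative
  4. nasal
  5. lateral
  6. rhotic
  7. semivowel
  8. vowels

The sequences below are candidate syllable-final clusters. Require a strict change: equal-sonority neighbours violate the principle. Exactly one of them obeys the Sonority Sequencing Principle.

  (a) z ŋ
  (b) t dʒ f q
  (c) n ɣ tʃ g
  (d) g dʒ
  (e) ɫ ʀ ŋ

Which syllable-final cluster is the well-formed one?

(a) z ŋ: profile 3-4 — violates.
(b) t dʒ f q: profile 1-2-3-1 — violates.
(c) n ɣ tʃ g: profile 4-3-2-1 — obeys.
(d) g dʒ: profile 1-2 — violates.
(e) ɫ ʀ ŋ: profile 5-6-4 — violates.

c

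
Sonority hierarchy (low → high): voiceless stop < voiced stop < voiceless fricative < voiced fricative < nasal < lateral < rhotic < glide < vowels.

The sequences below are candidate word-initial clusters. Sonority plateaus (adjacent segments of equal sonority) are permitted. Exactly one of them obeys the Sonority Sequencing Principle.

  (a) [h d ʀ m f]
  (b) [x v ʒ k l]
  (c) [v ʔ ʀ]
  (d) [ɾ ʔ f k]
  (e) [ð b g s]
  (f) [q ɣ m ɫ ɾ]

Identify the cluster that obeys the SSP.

f

(a) [h d ʀ m f]: profile 3-2-7-5-3 — violates.
(b) [x v ʒ k l]: profile 3-4-4-1-6 — violates.
(c) [v ʔ ʀ]: profile 4-1-7 — violates.
(d) [ɾ ʔ f k]: profile 7-1-3-1 — violates.
(e) [ð b g s]: profile 4-2-2-3 — violates.
(f) [q ɣ m ɫ ɾ]: profile 1-4-5-6-7 — obeys.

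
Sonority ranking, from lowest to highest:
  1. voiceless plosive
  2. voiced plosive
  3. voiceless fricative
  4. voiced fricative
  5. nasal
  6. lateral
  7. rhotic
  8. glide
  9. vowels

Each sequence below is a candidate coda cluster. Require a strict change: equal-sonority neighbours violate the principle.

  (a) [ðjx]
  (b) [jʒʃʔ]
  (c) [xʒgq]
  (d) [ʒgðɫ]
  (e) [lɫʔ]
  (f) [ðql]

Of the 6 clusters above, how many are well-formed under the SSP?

1

(a) 4-8-3 → violates
(b) 8-4-3-1 → obeys
(c) 3-4-2-1 → violates
(d) 4-2-4-6 → violates
(e) 6-6-1 → violates
(f) 4-1-6 → violates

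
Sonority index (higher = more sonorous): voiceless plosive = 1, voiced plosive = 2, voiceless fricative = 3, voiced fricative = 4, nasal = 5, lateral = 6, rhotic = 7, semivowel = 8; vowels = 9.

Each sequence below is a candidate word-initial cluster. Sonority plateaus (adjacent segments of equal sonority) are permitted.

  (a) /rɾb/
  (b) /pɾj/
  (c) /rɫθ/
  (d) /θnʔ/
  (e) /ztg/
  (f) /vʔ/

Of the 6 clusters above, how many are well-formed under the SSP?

(a) sonority 7-7-2: ill-formed.
(b) sonority 1-7-8: well-formed.
(c) sonority 7-6-3: ill-formed.
(d) sonority 3-5-1: ill-formed.
(e) sonority 4-1-2: ill-formed.
(f) sonority 4-1: ill-formed.

1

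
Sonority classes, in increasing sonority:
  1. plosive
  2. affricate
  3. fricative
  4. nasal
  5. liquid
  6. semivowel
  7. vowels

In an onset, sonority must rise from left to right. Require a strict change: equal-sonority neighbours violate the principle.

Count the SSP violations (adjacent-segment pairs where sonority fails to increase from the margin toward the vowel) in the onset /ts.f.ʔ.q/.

2

/ts/ — affricate, sonority 2.
/f/ — fricative, sonority 3.
/ʔ/ — plosive, sonority 1.
/q/ — plosive, sonority 1.
/ts/→/f/: 2→3 (rises) — ok.
/f/→/ʔ/: 3→1 (does not rise) — violation.
/ʔ/→/q/: 1→1 (plateau) — violation.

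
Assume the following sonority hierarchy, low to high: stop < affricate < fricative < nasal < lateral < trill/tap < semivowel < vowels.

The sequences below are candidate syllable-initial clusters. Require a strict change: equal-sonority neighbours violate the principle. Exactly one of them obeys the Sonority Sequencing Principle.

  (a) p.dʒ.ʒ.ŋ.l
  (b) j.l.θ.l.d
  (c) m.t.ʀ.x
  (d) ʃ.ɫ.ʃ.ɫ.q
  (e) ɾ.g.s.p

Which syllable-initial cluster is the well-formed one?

(a) sonority 1-2-3-4-5: well-formed.
(b) sonority 7-5-3-5-1: ill-formed.
(c) sonority 4-1-6-3: ill-formed.
(d) sonority 3-5-3-5-1: ill-formed.
(e) sonority 6-1-3-1: ill-formed.

a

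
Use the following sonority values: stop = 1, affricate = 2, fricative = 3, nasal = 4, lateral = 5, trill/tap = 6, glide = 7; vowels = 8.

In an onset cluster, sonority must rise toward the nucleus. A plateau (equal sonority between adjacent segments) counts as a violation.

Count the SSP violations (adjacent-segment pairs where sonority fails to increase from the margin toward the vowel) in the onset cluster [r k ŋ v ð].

/r/ — trill/tap, sonority 6.
/k/ — stop, sonority 1.
/ŋ/ — nasal, sonority 4.
/v/ — fricative, sonority 3.
/ð/ — fricative, sonority 3.
/r/→/k/: 6→1 (does not rise) — violation.
/k/→/ŋ/: 1→4 (rises) — ok.
/ŋ/→/v/: 4→3 (does not rise) — violation.
/v/→/ð/: 3→3 (plateau) — violation.

3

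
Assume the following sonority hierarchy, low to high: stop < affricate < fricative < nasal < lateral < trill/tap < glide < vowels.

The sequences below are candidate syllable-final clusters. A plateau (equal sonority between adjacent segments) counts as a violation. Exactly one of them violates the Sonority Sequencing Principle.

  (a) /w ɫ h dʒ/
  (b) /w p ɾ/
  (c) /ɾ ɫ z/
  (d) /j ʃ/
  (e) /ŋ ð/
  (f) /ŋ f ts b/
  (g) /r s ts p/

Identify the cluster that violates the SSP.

(a) sonority 7-5-3-2: well-formed.
(b) sonority 7-1-6: ill-formed.
(c) sonority 6-5-3: well-formed.
(d) sonority 7-3: well-formed.
(e) sonority 4-3: well-formed.
(f) sonority 4-3-2-1: well-formed.
(g) sonority 6-3-2-1: well-formed.

b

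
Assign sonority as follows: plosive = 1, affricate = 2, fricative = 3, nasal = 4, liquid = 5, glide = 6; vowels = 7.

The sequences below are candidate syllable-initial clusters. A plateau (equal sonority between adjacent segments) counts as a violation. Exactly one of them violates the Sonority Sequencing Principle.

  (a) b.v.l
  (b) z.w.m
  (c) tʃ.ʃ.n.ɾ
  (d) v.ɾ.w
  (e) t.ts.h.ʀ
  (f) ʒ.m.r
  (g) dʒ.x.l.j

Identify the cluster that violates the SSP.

(a) b.v.l: profile 1-3-5 — obeys.
(b) z.w.m: profile 3-6-4 — violates.
(c) tʃ.ʃ.n.ɾ: profile 2-3-4-5 — obeys.
(d) v.ɾ.w: profile 3-5-6 — obeys.
(e) t.ts.h.ʀ: profile 1-2-3-5 — obeys.
(f) ʒ.m.r: profile 3-4-5 — obeys.
(g) dʒ.x.l.j: profile 2-3-5-6 — obeys.

b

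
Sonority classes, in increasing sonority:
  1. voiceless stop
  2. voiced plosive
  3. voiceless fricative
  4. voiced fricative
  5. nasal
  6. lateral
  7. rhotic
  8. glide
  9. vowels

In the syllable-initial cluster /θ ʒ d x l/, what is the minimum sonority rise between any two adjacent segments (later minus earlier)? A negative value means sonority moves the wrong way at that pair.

-2

/θ/ is a voiceless fricative (sonority 3).
/ʒ/ is a voiced fricative (sonority 4).
/d/ is a voiced plosive (sonority 2).
/x/ is a voiceless fricative (sonority 3).
/l/ is a lateral (sonority 6).
/θ/→/ʒ/: change +1.
/ʒ/→/d/: change -2.
/d/→/x/: change +1.
/x/→/l/: change +3.
Minimum = -2.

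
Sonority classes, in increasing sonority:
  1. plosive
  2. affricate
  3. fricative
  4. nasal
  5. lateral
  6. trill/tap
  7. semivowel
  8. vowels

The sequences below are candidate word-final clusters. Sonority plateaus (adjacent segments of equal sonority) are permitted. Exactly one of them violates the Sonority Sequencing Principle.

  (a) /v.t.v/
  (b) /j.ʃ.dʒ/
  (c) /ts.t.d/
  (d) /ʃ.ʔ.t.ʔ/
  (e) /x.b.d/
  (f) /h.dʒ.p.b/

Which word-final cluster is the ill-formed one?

a

(a) sonority 3-1-3: ill-formed.
(b) sonority 7-3-2: well-formed.
(c) sonority 2-1-1: well-formed.
(d) sonority 3-1-1-1: well-formed.
(e) sonority 3-1-1: well-formed.
(f) sonority 3-2-1-1: well-formed.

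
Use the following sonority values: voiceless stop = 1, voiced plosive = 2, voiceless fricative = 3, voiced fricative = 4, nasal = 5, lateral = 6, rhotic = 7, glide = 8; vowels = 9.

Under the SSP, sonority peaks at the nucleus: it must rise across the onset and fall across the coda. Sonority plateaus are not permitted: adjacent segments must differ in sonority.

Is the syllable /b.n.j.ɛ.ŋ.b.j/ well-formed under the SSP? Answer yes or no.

no

Onset: /b/ is a voiced plosive (sonority 2), /n/ is a nasal (sonority 5), /j/ is a glide (sonority 8); then the nucleus /ɛ/ (sonority 9).
Onset profile 2-5-8-9 — rises to the nucleus.
Coda: /ŋ/ is a nasal (sonority 5), /b/ is a voiced plosive (sonority 2), /j/ is a glide (sonority 8).
Coda profile 9-5-2-8 — does not strictly fall throughout.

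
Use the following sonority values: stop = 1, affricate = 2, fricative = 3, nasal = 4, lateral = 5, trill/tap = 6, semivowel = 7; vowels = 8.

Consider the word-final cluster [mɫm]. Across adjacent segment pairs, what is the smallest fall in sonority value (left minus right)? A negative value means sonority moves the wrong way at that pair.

-1

/m/ is a nasal (sonority 4).
/ɫ/ is a lateral (sonority 5).
/m/ is a nasal (sonority 4).
/m/→/ɫ/: change -1.
/ɫ/→/m/: change +1.
Minimum = -1.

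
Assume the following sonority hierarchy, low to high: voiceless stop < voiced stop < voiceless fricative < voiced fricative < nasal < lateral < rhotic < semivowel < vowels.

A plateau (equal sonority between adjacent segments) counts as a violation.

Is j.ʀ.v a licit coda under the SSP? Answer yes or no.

yes

/j/: semivowel = 8.
/ʀ/: rhotic = 7.
/v/: voiced fricative = 4.
The profile 8-7-4 strictly falls, so the coda satisfies the SSP.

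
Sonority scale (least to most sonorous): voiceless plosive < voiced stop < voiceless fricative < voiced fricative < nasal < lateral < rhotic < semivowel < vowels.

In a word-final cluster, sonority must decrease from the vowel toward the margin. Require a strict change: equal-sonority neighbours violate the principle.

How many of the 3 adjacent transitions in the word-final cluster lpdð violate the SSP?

/l/ is a lateral (sonority 6).
/p/ is a voiceless plosive (sonority 1).
/d/ is a voiced stop (sonority 2).
/ð/ is a voiced fricative (sonority 4).
/l/→/p/: 6→1 (falls) — ok.
/p/→/d/: 1→2 (does not fall) — violation.
/d/→/ð/: 2→4 (does not fall) — violation.

2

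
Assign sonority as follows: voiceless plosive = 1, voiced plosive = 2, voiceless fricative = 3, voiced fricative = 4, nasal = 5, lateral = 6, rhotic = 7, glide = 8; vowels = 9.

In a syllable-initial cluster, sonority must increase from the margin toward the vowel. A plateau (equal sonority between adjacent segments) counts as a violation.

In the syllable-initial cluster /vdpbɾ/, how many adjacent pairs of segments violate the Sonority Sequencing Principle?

/v/ — voiced fricative, sonority 4.
/d/ — voiced plosive, sonority 2.
/p/ — voiceless plosive, sonority 1.
/b/ — voiced plosive, sonority 2.
/ɾ/ — rhotic, sonority 7.
/v/→/d/: 4→2 (does not rise) — violation.
/d/→/p/: 2→1 (does not rise) — violation.
/p/→/b/: 1→2 (rises) — ok.
/b/→/ɾ/: 2→7 (rises) — ok.

2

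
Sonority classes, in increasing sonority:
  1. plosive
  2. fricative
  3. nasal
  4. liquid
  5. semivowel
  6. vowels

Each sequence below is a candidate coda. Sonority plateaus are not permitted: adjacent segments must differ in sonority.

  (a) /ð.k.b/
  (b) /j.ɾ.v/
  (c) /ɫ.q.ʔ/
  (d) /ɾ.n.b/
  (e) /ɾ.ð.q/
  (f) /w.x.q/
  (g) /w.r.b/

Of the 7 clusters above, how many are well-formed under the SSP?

(a) /ð.k.b/: profile 2-1-1 — violates.
(b) /j.ɾ.v/: profile 5-4-2 — obeys.
(c) /ɫ.q.ʔ/: profile 4-1-1 — violates.
(d) /ɾ.n.b/: profile 4-3-1 — obeys.
(e) /ɾ.ð.q/: profile 4-2-1 — obeys.
(f) /w.x.q/: profile 5-2-1 — obeys.
(g) /w.r.b/: profile 5-4-1 — obeys.

5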